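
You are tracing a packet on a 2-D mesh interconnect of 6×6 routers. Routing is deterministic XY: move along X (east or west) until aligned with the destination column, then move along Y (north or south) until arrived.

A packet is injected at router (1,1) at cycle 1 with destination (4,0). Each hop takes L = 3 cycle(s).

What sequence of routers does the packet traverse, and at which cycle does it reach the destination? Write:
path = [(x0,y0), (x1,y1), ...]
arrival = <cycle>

path = [(1,1), (2,1), (3,1), (4,1), (4,0)]
arrival = 13

[0] x=1 y=1 t=1
[1] x=2 y=1 t=4 →E
[2] x=3 y=1 t=7 →E
[3] x=4 y=1 t=10 →E
[4] x=4 y=0 t=13 →S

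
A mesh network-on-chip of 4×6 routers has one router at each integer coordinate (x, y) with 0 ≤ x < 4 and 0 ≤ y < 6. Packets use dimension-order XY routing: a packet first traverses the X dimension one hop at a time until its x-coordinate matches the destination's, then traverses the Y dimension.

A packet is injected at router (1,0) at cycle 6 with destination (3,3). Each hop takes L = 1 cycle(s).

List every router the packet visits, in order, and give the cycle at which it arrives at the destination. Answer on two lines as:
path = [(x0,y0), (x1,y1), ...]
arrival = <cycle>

t=6: at (1,0)
t=7: at (2,0) after E
t=8: at (3,0) after E
t=9: at (3,1) after N
t=10: at (3,2) after N
t=11: at (3,3) after N

path = [(1,0), (2,0), (3,0), (3,1), (3,2), (3,3)]
arrival = 11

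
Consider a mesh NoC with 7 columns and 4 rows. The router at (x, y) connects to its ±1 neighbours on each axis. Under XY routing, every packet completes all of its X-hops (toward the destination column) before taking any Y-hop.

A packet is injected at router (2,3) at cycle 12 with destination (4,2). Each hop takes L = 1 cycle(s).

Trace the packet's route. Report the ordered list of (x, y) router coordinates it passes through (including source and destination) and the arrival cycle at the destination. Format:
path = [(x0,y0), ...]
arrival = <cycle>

src (2,3)  cyc=12
E→(3,3)  cyc=13
E→(4,3)  cyc=14
S→(4,2)  cyc=15

path = [(2,3), (3,3), (4,3), (4,2)]
arrival = 15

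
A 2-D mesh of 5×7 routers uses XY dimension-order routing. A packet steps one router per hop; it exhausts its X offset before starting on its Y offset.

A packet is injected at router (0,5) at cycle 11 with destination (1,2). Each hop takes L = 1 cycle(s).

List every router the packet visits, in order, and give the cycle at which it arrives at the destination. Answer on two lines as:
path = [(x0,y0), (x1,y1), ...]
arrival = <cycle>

#0 — 0,5 | c11
#1 — 1,5 | c12 | E
#2 — 1,4 | c13 | S
#3 — 1,3 | c14 | S
#4 — 1,2 | c15 | S

path = [(0,5), (1,5), (1,4), (1,3), (1,2)]
arrival = 15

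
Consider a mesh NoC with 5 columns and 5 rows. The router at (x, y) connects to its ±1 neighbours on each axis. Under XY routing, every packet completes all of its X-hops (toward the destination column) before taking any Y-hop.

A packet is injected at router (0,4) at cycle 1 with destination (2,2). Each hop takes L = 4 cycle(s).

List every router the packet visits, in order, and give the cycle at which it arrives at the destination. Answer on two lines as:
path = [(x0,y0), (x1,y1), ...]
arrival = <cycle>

t=1: at (0,4)
t=5: at (1,4) after E
t=9: at (2,4) after E
t=13: at (2,3) after S
t=17: at (2,2) after S

path = [(0,4), (1,4), (2,4), (2,3), (2,2)]
arrival = 17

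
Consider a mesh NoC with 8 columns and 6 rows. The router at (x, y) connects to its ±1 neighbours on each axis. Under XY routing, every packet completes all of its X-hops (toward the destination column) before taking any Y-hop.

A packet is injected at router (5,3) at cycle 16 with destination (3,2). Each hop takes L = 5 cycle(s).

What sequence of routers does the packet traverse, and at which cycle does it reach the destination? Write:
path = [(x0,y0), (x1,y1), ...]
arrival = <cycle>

path = [(5,3), (4,3), (3,3), (3,2)]
arrival = 31

#0 — 5,3 | c16
#1 — 4,3 | c21 | W
#2 — 3,3 | c26 | W
#3 — 3,2 | c31 | S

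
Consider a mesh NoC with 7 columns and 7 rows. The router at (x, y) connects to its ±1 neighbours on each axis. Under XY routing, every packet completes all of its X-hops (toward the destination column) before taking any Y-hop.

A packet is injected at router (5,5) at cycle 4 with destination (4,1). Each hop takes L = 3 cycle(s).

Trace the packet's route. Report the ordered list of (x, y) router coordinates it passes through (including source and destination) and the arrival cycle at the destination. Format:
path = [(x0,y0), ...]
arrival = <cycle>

path = [(5,5), (4,5), (4,4), (4,3), (4,2), (4,1)]
arrival = 19

  0. router=(5,5) cycle=4 (inject)
  1. router=(4,5) cycle=7 dir=W
  2. router=(4,4) cycle=10 dir=S
  3. router=(4,3) cycle=13 dir=S
  4. router=(4,2) cycle=16 dir=S
  5. router=(4,1) cycle=19 dir=S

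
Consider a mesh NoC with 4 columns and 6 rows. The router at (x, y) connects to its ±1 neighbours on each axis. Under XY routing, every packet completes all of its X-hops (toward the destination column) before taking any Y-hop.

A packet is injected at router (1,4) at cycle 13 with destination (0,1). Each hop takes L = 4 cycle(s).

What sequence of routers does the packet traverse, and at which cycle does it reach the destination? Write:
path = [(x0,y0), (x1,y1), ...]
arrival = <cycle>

path = [(1,4), (0,4), (0,3), (0,2), (0,1)]
arrival = 29

hop 0: (1,4) @ cyc 13
hop 1: (0,4) @ cyc 17  [W]
hop 2: (0,3) @ cyc 21  [S]
hop 3: (0,2) @ cyc 25  [S]
hop 4: (0,1) @ cyc 29  [S]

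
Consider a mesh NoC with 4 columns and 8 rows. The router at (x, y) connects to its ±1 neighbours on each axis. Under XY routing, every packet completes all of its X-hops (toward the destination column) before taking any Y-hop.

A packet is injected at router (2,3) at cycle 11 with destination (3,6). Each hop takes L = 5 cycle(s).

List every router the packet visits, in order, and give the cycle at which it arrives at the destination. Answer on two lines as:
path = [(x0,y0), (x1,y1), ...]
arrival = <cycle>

t=11: at (2,3)
t=16: at (3,3) after E
t=21: at (3,4) after N
t=26: at (3,5) after N
t=31: at (3,6) after N

path = [(2,3), (3,3), (3,4), (3,5), (3,6)]
arrival = 31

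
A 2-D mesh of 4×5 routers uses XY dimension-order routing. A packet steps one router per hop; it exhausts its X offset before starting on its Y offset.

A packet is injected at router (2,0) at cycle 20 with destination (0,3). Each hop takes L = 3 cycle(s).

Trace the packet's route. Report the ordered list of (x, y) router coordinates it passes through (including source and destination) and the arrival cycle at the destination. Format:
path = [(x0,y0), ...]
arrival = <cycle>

t=20: at (2,0)
t=23: at (1,0) after W
t=26: at (0,0) after W
t=29: at (0,1) after N
t=32: at (0,2) after N
t=35: at (0,3) after N

path = [(2,0), (1,0), (0,0), (0,1), (0,2), (0,3)]
arrival = 35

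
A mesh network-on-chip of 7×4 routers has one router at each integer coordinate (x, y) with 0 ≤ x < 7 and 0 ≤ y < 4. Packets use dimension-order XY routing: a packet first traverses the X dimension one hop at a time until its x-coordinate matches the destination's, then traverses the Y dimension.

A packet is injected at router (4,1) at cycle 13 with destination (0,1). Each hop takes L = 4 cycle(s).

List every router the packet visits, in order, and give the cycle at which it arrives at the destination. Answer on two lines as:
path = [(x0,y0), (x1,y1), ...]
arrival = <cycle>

path = [(4,1), (3,1), (2,1), (1,1), (0,1)]
arrival = 29

#0 — 4,1 | c13
#1 — 3,1 | c17 | W
#2 — 2,1 | c21 | W
#3 — 1,1 | c25 | W
#4 — 0,1 | c29 | W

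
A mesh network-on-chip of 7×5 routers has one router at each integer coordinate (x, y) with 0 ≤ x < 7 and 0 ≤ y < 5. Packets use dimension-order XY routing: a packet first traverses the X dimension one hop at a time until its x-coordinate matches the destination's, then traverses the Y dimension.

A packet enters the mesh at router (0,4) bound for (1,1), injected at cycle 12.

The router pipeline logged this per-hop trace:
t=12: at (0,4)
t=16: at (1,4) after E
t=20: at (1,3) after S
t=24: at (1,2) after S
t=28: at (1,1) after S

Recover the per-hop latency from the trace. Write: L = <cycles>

L = 4

Δcyc across hop 0→1: 16 − 12 = 4.
One hop costs L cycles, so L = 4.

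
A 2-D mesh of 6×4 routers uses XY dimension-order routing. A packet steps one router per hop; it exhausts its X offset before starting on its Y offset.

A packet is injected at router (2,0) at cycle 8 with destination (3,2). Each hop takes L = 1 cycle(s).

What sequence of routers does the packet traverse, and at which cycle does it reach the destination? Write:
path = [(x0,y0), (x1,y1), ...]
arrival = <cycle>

path = [(2,0), (3,0), (3,1), (3,2)]
arrival = 11

#0 — 2,0 | c8
#1 — 3,0 | c9 | E
#2 — 3,1 | c10 | N
#3 — 3,2 | c11 | N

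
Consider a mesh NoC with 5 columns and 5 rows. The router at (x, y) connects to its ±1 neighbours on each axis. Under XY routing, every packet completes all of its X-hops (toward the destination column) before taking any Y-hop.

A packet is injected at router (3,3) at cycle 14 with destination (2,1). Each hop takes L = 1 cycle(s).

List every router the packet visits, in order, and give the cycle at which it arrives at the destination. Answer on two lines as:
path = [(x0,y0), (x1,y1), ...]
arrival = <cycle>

  0. router=(3,3) cycle=14 (inject)
  1. router=(2,3) cycle=15 dir=W
  2. router=(2,2) cycle=16 dir=S
  3. router=(2,1) cycle=17 dir=S

path = [(3,3), (2,3), (2,2), (2,1)]
arrival = 17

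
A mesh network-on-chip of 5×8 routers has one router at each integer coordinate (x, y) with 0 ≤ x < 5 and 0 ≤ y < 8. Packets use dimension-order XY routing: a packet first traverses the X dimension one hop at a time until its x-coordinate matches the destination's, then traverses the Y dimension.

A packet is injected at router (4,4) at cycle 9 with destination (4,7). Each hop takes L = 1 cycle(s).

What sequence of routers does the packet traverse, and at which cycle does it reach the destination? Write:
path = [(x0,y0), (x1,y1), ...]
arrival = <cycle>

path = [(4,4), (4,5), (4,6), (4,7)]
arrival = 12

  0. router=(4,4) cycle=9 (inject)
  1. router=(4,5) cycle=10 dir=N
  2. router=(4,6) cycle=11 dir=N
  3. router=(4,7) cycle=12 dir=N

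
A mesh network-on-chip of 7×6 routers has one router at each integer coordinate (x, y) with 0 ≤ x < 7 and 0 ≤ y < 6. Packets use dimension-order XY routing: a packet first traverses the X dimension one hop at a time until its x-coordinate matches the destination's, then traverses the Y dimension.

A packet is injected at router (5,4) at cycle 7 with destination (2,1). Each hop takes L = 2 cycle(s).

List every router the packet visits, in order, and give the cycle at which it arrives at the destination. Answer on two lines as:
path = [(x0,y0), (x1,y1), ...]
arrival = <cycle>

path = [(5,4), (4,4), (3,4), (2,4), (2,3), (2,2), (2,1)]
arrival = 19

t=7: at (5,4)
t=9: at (4,4) after W
t=11: at (3,4) after W
t=13: at (2,4) after W
t=15: at (2,3) after S
t=17: at (2,2) after S
t=19: at (2,1) after S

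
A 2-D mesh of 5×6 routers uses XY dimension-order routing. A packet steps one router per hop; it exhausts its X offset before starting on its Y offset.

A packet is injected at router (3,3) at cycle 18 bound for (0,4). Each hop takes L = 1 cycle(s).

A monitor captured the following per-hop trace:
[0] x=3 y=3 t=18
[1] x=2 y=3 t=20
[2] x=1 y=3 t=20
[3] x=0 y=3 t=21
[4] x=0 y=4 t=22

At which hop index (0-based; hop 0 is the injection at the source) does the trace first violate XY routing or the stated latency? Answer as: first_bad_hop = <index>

first_bad_hop = 1

[1] (-1,+0) / 2c ⇒ BAD: Δcyc=2≠L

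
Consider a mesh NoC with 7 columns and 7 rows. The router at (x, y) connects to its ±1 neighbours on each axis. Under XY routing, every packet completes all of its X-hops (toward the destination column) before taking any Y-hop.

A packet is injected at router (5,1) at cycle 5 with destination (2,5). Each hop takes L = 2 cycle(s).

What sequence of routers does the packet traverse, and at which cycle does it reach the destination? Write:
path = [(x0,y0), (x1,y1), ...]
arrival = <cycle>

#0 — 5,1 | c5
#1 — 4,1 | c7 | W
#2 — 3,1 | c9 | W
#3 — 2,1 | c11 | W
#4 — 2,2 | c13 | N
#5 — 2,3 | c15 | N
#6 — 2,4 | c17 | N
#7 — 2,5 | c19 | N

path = [(5,1), (4,1), (3,1), (2,1), (2,2), (2,3), (2,4), (2,5)]
arrival = 19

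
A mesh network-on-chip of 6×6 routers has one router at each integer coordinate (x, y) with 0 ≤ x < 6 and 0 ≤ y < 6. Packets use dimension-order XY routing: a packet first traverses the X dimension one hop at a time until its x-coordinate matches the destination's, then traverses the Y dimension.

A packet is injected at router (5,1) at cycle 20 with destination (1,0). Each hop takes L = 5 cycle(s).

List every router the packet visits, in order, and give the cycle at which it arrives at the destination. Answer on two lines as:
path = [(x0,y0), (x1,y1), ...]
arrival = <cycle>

  0. router=(5,1) cycle=20 (inject)
  1. router=(4,1) cycle=25 dir=W
  2. router=(3,1) cycle=30 dir=W
  3. router=(2,1) cycle=35 dir=W
  4. router=(1,1) cycle=40 dir=W
  5. router=(1,0) cycle=45 dir=S

path = [(5,1), (4,1), (3,1), (2,1), (1,1), (1,0)]
arrival = 45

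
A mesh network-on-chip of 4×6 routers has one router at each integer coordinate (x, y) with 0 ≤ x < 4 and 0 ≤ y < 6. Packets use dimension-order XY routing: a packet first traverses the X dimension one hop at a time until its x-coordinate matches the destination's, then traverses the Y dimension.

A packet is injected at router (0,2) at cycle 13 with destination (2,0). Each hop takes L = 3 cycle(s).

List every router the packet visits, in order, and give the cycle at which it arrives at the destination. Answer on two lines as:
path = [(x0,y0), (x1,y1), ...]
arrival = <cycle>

path = [(0,2), (1,2), (2,2), (2,1), (2,0)]
arrival = 25

[0] x=0 y=2 t=13
[1] x=1 y=2 t=16 →E
[2] x=2 y=2 t=19 →E
[3] x=2 y=1 t=22 →S
[4] x=2 y=0 t=25 →S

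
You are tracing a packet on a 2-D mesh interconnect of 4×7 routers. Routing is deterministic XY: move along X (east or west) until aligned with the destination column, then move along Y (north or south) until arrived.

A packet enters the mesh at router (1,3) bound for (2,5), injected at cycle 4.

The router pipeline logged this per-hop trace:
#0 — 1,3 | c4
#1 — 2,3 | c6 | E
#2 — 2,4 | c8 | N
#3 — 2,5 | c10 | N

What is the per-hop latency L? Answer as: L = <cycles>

L = 2

cyc[1] − cyc[0] = 6 − 4 = 2.
Per-hop latency L = Δcyc = 2.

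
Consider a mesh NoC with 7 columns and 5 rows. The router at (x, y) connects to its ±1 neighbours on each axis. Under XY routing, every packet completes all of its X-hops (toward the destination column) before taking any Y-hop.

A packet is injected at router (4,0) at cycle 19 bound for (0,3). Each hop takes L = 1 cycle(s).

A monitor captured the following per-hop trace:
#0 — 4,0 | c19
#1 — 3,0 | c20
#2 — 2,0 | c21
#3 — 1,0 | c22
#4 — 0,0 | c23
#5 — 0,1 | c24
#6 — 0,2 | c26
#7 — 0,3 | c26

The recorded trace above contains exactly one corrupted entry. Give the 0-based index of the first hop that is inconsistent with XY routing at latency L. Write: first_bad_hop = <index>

  1: Δx=-1 Δy=+0 Δt=1 [ok]
  2: Δx=-1 Δy=+0 Δt=1 [ok]
  3: Δx=-1 Δy=+0 Δt=1 [ok]
  4: Δx=-1 Δy=+0 Δt=1 [ok]
  5: Δx=+0 Δy=+1 Δt=1 [ok]
  6: Δx=+0 Δy=+1 Δt=2 [BAD: Δcyc=2≠L]

first_bad_hop = 6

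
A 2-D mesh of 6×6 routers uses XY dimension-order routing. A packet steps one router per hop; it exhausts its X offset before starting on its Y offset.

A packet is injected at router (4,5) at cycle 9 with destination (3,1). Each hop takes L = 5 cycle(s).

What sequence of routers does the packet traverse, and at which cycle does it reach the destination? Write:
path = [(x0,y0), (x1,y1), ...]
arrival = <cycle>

path = [(4,5), (3,5), (3,4), (3,3), (3,2), (3,1)]
arrival = 34

src (4,5)  cyc=9
W→(3,5)  cyc=14
S→(3,4)  cyc=19
S→(3,3)  cyc=24
S→(3,2)  cyc=29
S→(3,1)  cyc=34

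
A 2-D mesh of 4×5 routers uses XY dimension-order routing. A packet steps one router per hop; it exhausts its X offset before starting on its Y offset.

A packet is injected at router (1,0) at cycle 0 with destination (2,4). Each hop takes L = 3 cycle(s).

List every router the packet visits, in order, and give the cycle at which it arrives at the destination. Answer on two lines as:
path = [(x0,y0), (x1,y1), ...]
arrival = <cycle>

path = [(1,0), (2,0), (2,1), (2,2), (2,3), (2,4)]
arrival = 15

#0 — 1,0 | c0
#1 — 2,0 | c3 | E
#2 — 2,1 | c6 | N
#3 — 2,2 | c9 | N
#4 — 2,3 | c12 | N
#5 — 2,4 | c15 | N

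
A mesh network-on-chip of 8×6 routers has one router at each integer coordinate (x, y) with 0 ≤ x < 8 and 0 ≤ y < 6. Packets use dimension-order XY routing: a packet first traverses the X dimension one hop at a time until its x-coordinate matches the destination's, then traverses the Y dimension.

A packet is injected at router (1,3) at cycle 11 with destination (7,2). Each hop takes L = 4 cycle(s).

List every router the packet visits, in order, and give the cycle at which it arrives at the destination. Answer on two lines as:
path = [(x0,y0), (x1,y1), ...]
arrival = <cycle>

path = [(1,3), (2,3), (3,3), (4,3), (5,3), (6,3), (7,3), (7,2)]
arrival = 39

t=11: at (1,3)
t=15: at (2,3) after E
t=19: at (3,3) after E
t=23: at (4,3) after E
t=27: at (5,3) after E
t=31: at (6,3) after E
t=35: at (7,3) after E
t=39: at (7,2) after S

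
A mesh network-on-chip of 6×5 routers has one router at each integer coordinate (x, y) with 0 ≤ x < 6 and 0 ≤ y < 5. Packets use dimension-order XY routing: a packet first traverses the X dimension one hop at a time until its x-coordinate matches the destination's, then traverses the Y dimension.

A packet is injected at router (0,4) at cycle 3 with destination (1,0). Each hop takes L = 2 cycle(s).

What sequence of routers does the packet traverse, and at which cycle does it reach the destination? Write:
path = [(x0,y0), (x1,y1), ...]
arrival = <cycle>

path = [(0,4), (1,4), (1,3), (1,2), (1,1), (1,0)]
arrival = 13

t=3: at (0,4)
t=5: at (1,4) after E
t=7: at (1,3) after S
t=9: at (1,2) after S
t=11: at (1,1) after S
t=13: at (1,0) after S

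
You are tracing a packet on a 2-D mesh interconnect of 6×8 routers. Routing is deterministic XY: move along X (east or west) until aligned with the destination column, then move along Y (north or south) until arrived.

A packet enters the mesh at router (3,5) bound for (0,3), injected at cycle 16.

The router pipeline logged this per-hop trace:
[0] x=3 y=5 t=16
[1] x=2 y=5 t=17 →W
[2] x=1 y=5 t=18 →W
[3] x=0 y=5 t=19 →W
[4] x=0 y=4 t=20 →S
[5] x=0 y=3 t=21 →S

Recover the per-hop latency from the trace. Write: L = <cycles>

Δcyc across hop 0→1: 17 − 16 = 1.
One hop costs L cycles, so L = 1.

L = 1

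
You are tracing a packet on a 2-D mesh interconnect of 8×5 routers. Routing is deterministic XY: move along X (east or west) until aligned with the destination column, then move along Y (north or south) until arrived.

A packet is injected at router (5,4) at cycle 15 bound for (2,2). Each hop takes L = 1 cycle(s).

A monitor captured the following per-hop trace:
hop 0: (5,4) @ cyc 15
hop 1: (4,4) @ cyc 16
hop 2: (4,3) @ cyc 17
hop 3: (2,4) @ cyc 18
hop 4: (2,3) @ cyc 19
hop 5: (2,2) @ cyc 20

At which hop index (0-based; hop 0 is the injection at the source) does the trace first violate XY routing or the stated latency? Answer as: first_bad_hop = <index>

[1] (-1,+0) / 1c ⇒ ok
[2] (+0,-1) / 1c ⇒ BAD: Y-move but x=4≠2

first_bad_hop = 2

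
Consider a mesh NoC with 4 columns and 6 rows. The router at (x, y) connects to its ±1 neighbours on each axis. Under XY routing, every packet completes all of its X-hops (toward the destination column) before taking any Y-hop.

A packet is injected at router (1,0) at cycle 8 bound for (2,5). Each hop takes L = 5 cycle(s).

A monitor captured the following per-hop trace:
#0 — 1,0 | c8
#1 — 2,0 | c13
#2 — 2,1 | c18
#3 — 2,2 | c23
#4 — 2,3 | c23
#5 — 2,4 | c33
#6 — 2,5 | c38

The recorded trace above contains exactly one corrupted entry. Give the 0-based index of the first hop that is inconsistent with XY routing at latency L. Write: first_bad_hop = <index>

check 1→ d=(1,0) cyc+5: ok
check 2→ d=(0,1) cyc+5: ok
check 3→ d=(0,1) cyc+5: ok
check 4→ d=(0,1) cyc+0: BAD: Δcyc=0≠L

first_bad_hop = 4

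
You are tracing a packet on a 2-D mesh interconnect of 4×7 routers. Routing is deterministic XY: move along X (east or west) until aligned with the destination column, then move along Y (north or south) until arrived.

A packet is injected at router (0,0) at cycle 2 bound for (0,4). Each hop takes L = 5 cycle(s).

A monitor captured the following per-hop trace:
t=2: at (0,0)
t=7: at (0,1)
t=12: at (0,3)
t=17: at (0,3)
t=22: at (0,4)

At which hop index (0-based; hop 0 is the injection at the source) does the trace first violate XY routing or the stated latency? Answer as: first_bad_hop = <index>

hop 1: step (+0,+1), +5 cyc — ok
hop 2: step (+0,+2), +5 cyc — BAD: non-unit step

first_bad_hop = 2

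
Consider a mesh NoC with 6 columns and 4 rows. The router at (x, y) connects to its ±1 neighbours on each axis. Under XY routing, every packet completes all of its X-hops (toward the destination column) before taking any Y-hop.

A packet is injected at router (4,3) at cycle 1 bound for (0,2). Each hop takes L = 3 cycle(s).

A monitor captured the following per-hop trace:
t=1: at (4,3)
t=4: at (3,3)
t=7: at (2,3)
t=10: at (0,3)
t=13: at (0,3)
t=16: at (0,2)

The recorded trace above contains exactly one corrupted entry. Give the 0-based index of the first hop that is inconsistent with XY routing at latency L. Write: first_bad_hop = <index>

check 1→ d=(-1,0) cyc+3: ok
check 2→ d=(-1,0) cyc+3: ok
check 3→ d=(-2,0) cyc+3: BAD: non-unit step

first_bad_hop = 3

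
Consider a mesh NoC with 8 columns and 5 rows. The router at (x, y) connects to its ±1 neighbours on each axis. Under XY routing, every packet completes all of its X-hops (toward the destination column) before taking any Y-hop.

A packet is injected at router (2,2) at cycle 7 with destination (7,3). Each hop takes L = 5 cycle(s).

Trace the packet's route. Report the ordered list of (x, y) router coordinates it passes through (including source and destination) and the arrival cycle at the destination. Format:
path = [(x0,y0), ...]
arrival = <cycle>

path = [(2,2), (3,2), (4,2), (5,2), (6,2), (7,2), (7,3)]
arrival = 37

t=7: at (2,2)
t=12: at (3,2) after E
t=17: at (4,2) after E
t=22: at (5,2) after E
t=27: at (6,2) after E
t=32: at (7,2) after E
t=37: at (7,3) after N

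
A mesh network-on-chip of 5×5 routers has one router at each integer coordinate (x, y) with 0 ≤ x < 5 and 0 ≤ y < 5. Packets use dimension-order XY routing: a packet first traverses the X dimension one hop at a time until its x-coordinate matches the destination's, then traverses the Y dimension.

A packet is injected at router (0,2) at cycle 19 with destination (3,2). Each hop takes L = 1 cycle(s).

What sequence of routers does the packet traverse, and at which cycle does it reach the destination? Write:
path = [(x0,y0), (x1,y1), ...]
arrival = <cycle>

path = [(0,2), (1,2), (2,2), (3,2)]
arrival = 22

src (0,2)  cyc=19
E→(1,2)  cyc=20
E→(2,2)  cyc=21
E→(3,2)  cyc=22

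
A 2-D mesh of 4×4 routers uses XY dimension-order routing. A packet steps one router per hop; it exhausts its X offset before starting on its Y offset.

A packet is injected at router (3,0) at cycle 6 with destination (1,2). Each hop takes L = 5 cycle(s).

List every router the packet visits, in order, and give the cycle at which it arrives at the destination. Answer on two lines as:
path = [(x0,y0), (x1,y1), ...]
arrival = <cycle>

hop 0: (3,0) @ cyc 6
hop 1: (2,0) @ cyc 11  [W]
hop 2: (1,0) @ cyc 16  [W]
hop 3: (1,1) @ cyc 21  [N]
hop 4: (1,2) @ cyc 26  [N]

path = [(3,0), (2,0), (1,0), (1,1), (1,2)]
arrival = 26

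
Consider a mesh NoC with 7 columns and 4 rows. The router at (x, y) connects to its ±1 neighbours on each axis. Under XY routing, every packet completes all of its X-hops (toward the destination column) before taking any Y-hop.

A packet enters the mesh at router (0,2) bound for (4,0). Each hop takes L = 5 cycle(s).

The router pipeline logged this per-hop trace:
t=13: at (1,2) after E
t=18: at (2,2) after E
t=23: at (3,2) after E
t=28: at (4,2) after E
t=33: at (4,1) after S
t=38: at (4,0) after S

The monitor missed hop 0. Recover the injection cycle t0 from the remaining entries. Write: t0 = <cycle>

t0 = 8

The first recorded entry is hop 1 at cycle 13.
Therefore t0 = 13 − L = 8.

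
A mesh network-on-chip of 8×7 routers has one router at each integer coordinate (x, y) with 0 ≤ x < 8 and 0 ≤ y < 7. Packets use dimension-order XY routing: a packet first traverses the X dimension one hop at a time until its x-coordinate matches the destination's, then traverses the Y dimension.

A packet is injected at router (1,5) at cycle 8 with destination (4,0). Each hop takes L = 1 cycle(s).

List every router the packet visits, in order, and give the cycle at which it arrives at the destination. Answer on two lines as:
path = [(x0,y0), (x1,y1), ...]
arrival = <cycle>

path = [(1,5), (2,5), (3,5), (4,5), (4,4), (4,3), (4,2), (4,1), (4,0)]
arrival = 16

  0. router=(1,5) cycle=8 (inject)
  1. router=(2,5) cycle=9 dir=E
  2. router=(3,5) cycle=10 dir=E
  3. router=(4,5) cycle=11 dir=E
  4. router=(4,4) cycle=12 dir=S
  5. router=(4,3) cycle=13 dir=S
  6. router=(4,2) cycle=14 dir=S
  7. router=(4,1) cycle=15 dir=S
  8. router=(4,0) cycle=16 dir=S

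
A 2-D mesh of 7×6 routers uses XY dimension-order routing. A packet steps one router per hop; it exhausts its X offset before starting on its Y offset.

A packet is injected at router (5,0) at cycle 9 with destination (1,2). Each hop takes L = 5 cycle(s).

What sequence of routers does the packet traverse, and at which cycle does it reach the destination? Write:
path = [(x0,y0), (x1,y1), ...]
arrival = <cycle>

path = [(5,0), (4,0), (3,0), (2,0), (1,0), (1,1), (1,2)]
arrival = 39

#0 — 5,0 | c9
#1 — 4,0 | c14 | W
#2 — 3,0 | c19 | W
#3 — 2,0 | c24 | W
#4 — 1,0 | c29 | W
#5 — 1,1 | c34 | N
#6 — 1,2 | c39 | N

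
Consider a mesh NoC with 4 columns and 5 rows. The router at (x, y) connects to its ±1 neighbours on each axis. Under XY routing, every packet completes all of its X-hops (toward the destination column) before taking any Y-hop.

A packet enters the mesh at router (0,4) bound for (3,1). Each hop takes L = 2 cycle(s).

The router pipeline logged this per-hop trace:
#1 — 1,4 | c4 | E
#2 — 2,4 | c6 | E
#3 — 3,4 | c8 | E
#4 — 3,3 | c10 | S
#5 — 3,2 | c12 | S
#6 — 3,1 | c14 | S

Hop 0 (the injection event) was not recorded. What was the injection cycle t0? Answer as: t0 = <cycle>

cyc[1] = 4 and cyc[k] = t0 + k·L for every k.
t0 = cyc[1] − L = 4 − 2 = 2.

t0 = 2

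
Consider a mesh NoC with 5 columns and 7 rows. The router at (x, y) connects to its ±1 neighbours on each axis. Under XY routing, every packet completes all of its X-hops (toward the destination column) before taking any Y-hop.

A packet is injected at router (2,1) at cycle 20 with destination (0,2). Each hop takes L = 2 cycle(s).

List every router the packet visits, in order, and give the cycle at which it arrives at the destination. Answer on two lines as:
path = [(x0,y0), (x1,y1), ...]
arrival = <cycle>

path = [(2,1), (1,1), (0,1), (0,2)]
arrival = 26

#0 — 2,1 | c20
#1 — 1,1 | c22 | W
#2 — 0,1 | c24 | W
#3 — 0,2 | c26 | N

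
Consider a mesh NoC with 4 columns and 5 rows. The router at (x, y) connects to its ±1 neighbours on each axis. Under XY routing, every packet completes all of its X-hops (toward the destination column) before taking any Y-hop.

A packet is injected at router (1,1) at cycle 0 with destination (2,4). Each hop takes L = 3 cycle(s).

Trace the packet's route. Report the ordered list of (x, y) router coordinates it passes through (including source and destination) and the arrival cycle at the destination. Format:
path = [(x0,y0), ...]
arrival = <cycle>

path = [(1,1), (2,1), (2,2), (2,3), (2,4)]
arrival = 12

src (1,1)  cyc=0
E→(2,1)  cyc=3
N→(2,2)  cyc=6
N→(2,3)  cyc=9
N→(2,4)  cyc=12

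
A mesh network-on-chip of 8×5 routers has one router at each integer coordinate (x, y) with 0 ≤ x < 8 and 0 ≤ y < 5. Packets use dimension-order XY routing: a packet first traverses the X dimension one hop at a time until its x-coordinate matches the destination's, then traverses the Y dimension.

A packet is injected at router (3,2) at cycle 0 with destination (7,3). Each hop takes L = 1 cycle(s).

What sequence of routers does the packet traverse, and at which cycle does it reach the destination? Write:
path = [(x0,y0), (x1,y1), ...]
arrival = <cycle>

t=0: at (3,2)
t=1: at (4,2) after E
t=2: at (5,2) after E
t=3: at (6,2) after E
t=4: at (7,2) after E
t=5: at (7,3) after N

path = [(3,2), (4,2), (5,2), (6,2), (7,2), (7,3)]
arrival = 5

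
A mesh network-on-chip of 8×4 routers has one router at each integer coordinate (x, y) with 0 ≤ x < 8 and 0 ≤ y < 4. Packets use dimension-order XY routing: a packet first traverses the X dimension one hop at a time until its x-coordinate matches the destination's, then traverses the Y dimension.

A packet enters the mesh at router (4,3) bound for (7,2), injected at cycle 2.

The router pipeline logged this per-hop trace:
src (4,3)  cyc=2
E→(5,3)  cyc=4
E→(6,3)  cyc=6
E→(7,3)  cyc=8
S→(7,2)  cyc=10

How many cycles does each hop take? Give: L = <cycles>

Δcyc across hop 0→1: 4 − 2 = 2.
Each hop adds L, hence L = 2.

L = 2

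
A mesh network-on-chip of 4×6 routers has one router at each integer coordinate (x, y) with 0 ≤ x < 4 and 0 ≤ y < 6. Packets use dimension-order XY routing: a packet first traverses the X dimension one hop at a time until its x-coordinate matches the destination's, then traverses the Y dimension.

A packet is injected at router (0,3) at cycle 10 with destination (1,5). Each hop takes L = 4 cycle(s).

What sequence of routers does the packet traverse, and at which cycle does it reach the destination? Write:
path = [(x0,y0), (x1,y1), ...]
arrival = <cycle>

#0 — 0,3 | c10
#1 — 1,3 | c14 | E
#2 — 1,4 | c18 | N
#3 — 1,5 | c22 | N

path = [(0,3), (1,3), (1,4), (1,5)]
arrival = 22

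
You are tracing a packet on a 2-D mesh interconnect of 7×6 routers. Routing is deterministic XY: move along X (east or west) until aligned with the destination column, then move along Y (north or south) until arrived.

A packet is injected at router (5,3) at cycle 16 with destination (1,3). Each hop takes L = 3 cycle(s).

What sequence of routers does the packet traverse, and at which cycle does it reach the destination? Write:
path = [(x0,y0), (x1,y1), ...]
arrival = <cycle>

path = [(5,3), (4,3), (3,3), (2,3), (1,3)]
arrival = 28

#0 — 5,3 | c16
#1 — 4,3 | c19 | W
#2 — 3,3 | c22 | W
#3 — 2,3 | c25 | W
#4 — 1,3 | c28 | W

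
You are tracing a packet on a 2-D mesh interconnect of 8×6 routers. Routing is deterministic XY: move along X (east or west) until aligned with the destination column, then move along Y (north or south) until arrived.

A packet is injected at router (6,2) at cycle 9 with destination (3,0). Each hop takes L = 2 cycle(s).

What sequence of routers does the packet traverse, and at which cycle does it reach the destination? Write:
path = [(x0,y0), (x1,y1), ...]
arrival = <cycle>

path = [(6,2), (5,2), (4,2), (3,2), (3,1), (3,0)]
arrival = 19

hop 0: (6,2) @ cyc 9
hop 1: (5,2) @ cyc 11  [W]
hop 2: (4,2) @ cyc 13  [W]
hop 3: (3,2) @ cyc 15  [W]
hop 4: (3,1) @ cyc 17  [S]
hop 5: (3,0) @ cyc 19  [S]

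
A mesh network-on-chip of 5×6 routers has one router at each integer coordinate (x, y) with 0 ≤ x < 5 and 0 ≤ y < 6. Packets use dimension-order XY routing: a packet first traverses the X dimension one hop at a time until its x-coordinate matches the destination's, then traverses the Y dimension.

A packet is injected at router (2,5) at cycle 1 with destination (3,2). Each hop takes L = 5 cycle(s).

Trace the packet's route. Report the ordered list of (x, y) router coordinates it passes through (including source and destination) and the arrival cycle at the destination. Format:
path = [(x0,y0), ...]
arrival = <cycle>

path = [(2,5), (3,5), (3,4), (3,3), (3,2)]
arrival = 21

src (2,5)  cyc=1
E→(3,5)  cyc=6
S→(3,4)  cyc=11
S→(3,3)  cyc=16
S→(3,2)  cyc=21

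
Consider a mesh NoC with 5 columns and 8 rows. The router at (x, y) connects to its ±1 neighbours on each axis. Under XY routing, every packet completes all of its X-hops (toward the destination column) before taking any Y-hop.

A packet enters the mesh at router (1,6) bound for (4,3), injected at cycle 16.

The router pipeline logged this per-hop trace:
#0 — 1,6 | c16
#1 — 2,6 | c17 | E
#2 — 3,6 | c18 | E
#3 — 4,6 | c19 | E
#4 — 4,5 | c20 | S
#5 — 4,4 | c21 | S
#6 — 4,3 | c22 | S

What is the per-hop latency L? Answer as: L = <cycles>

L = 1

cyc[1] − cyc[0] = 17 − 16 = 1.
That increment is L by definition: L = 1.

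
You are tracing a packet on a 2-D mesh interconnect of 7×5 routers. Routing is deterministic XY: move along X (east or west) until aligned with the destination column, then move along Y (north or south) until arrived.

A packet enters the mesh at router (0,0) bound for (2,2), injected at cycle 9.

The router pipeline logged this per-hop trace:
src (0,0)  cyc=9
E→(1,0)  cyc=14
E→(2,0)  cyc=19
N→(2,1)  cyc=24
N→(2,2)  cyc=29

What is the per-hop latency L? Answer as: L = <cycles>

L = 5

Between hops 0 and 1 the cycle counter advances 14 − 9 = 5.
One hop costs L cycles, so L = 5.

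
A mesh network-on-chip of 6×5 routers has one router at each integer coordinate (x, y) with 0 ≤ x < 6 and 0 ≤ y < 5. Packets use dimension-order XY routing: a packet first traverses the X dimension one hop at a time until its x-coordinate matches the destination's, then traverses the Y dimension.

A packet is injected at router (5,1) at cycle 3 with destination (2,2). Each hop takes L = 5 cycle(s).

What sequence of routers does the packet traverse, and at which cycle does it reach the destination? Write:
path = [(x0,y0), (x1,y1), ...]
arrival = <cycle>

path = [(5,1), (4,1), (3,1), (2,1), (2,2)]
arrival = 23

src (5,1)  cyc=3
W→(4,1)  cyc=8
W→(3,1)  cyc=13
W→(2,1)  cyc=18
N→(2,2)  cyc=23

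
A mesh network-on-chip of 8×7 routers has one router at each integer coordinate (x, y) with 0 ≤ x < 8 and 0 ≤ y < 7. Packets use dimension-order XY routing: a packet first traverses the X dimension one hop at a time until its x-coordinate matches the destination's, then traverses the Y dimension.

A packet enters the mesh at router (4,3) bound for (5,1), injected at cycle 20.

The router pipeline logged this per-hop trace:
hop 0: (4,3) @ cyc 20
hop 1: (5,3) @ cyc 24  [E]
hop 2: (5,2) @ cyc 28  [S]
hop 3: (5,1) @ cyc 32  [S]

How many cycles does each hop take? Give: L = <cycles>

From hop 0 (20) to hop 1 (24): +4 cycles.
Each hop adds L, hence L = 4.

L = 4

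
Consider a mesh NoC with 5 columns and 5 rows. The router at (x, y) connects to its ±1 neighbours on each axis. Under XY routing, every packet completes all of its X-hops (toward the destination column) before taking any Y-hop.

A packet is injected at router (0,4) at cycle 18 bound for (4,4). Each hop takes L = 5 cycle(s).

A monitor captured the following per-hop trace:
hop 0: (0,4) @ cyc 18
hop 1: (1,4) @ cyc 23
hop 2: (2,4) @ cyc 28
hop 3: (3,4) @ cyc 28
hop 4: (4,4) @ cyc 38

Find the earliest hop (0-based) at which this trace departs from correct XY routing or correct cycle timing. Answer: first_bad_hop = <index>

hop 1: step (+1,+0), +5 cyc — ok
hop 2: step (+1,+0), +5 cyc — ok
hop 3: step (+1,+0), +0 cyc — BAD: Δcyc=0≠L

first_bad_hop = 3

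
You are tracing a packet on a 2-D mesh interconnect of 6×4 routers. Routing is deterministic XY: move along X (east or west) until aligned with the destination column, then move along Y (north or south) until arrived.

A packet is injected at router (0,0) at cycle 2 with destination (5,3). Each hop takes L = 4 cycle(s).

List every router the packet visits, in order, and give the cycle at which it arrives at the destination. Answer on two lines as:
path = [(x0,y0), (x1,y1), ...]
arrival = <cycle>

#0 — 0,0 | c2
#1 — 1,0 | c6 | E
#2 — 2,0 | c10 | E
#3 — 3,0 | c14 | E
#4 — 4,0 | c18 | E
#5 — 5,0 | c22 | E
#6 — 5,1 | c26 | N
#7 — 5,2 | c30 | N
#8 — 5,3 | c34 | N

path = [(0,0), (1,0), (2,0), (3,0), (4,0), (5,0), (5,1), (5,2), (5,3)]
arrival = 34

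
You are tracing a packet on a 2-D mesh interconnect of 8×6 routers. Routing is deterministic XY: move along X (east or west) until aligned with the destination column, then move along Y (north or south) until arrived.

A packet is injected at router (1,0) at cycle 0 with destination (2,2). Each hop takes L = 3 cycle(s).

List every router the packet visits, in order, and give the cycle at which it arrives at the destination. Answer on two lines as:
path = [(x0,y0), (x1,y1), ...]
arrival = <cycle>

path = [(1,0), (2,0), (2,1), (2,2)]
arrival = 9

[0] x=1 y=0 t=0
[1] x=2 y=0 t=3 →E
[2] x=2 y=1 t=6 →N
[3] x=2 y=2 t=9 →N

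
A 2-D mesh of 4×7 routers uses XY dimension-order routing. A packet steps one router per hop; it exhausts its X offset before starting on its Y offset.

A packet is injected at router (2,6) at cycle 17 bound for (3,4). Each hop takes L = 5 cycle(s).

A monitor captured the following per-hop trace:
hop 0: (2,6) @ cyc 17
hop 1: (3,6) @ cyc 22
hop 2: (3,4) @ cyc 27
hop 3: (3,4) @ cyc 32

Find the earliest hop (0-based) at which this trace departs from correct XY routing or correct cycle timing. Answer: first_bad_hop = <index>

[1] (+1,+0) / 5c ⇒ ok
[2] (+0,-2) / 5c ⇒ BAD: non-unit step

first_bad_hop = 2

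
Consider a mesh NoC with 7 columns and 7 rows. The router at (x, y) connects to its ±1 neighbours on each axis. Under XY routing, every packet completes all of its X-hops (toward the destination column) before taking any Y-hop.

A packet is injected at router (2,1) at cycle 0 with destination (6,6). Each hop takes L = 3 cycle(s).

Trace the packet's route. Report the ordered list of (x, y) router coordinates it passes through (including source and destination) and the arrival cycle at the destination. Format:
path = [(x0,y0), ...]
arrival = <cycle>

#0 — 2,1 | c0
#1 — 3,1 | c3 | E
#2 — 4,1 | c6 | E
#3 — 5,1 | c9 | E
#4 — 6,1 | c12 | E
#5 — 6,2 | c15 | N
#6 — 6,3 | c18 | N
#7 — 6,4 | c21 | N
#8 — 6,5 | c24 | N
#9 — 6,6 | c27 | N

path = [(2,1), (3,1), (4,1), (5,1), (6,1), (6,2), (6,3), (6,4), (6,5), (6,6)]
arrival = 27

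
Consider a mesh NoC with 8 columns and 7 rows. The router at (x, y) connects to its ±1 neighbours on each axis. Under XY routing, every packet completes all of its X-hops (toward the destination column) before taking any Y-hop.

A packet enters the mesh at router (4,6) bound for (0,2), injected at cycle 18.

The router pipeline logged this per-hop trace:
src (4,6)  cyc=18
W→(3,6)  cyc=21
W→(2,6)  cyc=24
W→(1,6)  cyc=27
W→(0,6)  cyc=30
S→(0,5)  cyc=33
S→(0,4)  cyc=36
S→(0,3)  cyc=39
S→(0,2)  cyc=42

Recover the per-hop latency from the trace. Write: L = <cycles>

L = 3

From hop 0 (18) to hop 1 (21): +3 cycles.
Each hop adds L, hence L = 3.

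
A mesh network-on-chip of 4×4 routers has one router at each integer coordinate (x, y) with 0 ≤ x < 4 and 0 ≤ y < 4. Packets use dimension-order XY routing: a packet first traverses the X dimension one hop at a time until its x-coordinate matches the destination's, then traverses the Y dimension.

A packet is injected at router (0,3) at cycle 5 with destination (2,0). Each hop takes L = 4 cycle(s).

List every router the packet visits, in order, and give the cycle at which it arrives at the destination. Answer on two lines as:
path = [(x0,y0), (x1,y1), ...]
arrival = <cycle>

  0. router=(0,3) cycle=5 (inject)
  1. router=(1,3) cycle=9 dir=E
  2. router=(2,3) cycle=13 dir=E
  3. router=(2,2) cycle=17 dir=S
  4. router=(2,1) cycle=21 dir=S
  5. router=(2,0) cycle=25 dir=S

path = [(0,3), (1,3), (2,3), (2,2), (2,1), (2,0)]
arrival = 25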